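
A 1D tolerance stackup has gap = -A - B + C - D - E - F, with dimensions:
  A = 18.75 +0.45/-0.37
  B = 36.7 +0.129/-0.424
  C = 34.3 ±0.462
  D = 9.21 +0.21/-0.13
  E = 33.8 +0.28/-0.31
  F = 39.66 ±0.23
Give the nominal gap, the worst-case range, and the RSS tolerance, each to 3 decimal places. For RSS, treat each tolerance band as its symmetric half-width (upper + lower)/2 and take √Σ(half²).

Stack each dimension's contribution:
  -A: nom -18.750 → Σnom=-18.750; wc +0.370/-0.450 → slack +0.370/-0.450; half-tol=0.410, Σhalf²=0.168100
  -B: nom -36.700 → Σnom=-55.450; wc +0.424/-0.129 → slack +0.794/-0.579; half-tol=0.276, Σhalf²=0.244552
  +C: nom +34.300 → Σnom=-21.150; wc +0.462/-0.462 → slack +1.256/-1.041; half-tol=0.462, Σhalf²=0.457996
  -D: nom -9.210 → Σnom=-30.360; wc +0.130/-0.210 → slack +1.386/-1.251; half-tol=0.170, Σhalf²=0.486896
  -E: nom -33.800 → Σnom=-64.160; wc +0.310/-0.280 → slack +1.696/-1.531; half-tol=0.295, Σhalf²=0.573921
  -F: nom -39.660 → Σnom=-103.820; wc +0.230/-0.230 → slack +1.926/-1.761; half-tol=0.230, Σhalf²=0.626821
Nominal = -103.820. Worst-case = [-103.820 - 1.761, -103.820 + 1.926] = [-105.581, -101.894]. RSS = √0.626821 = 0.792.

nominal=-103.820 wc=[-105.581,-101.894] rss=0.792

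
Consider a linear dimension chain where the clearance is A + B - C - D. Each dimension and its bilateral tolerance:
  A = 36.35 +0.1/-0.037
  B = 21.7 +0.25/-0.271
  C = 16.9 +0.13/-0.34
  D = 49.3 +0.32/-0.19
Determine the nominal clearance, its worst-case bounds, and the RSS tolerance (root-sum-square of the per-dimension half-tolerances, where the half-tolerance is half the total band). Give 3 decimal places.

Stack each dimension's contribution:
  +A: nom +36.350 → Σnom=36.350; wc +0.100/-0.037 → slack +0.100/-0.037; half-tol=0.069, Σhalf²=0.004692
  +B: nom +21.700 → Σnom=58.050; wc +0.250/-0.271 → slack +0.350/-0.308; half-tol=0.261, Σhalf²=0.072553
  -C: nom -16.900 → Σnom=41.150; wc +0.340/-0.130 → slack +0.690/-0.438; half-tol=0.235, Σhalf²=0.127778
  -D: nom -49.300 → Σnom=-8.150; wc +0.190/-0.320 → slack +0.880/-0.758; half-tol=0.255, Σhalf²=0.192803
Nominal = -8.150. Worst-case = [-8.150 - 0.758, -8.150 + 0.880] = [-8.908, -7.270]. RSS = √0.192803 = 0.439.

nominal=-8.150 wc=[-8.908,-7.270] rss=0.439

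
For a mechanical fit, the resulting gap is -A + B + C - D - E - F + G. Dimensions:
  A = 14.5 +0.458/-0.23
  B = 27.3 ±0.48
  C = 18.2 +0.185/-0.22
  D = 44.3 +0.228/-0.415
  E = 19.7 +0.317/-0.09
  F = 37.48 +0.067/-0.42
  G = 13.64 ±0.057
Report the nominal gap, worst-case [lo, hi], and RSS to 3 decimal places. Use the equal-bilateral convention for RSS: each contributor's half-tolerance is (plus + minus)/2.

Stack each dimension's contribution:
  -A: nom -14.500 → Σnom=-14.500; wc +0.230/-0.458 → slack +0.230/-0.458; half-tol=0.344, Σhalf²=0.118336
  +B: nom +27.300 → Σnom=12.800; wc +0.480/-0.480 → slack +0.710/-0.938; half-tol=0.480, Σhalf²=0.348736
  +C: nom +18.200 → Σnom=31.000; wc +0.185/-0.220 → slack +0.895/-1.158; half-tol=0.203, Σhalf²=0.389742
  -D: nom -44.300 → Σnom=-13.300; wc +0.415/-0.228 → slack +1.310/-1.386; half-tol=0.322, Σhalf²=0.493105
  -E: nom -19.700 → Σnom=-33.000; wc +0.090/-0.317 → slack +1.400/-1.703; half-tol=0.204, Σhalf²=0.534517
  -F: nom -37.480 → Σnom=-70.480; wc +0.420/-0.067 → slack +1.820/-1.770; half-tol=0.243, Σhalf²=0.593809
  +G: nom +13.640 → Σnom=-56.840; wc +0.057/-0.057 → slack +1.877/-1.827; half-tol=0.057, Σhalf²=0.597058
Nominal = -56.840. Worst-case = [-56.840 - 1.827, -56.840 + 1.877] = [-58.667, -54.963]. RSS = √0.597058 = 0.773.

nominal=-56.840 wc=[-58.667,-54.963] rss=0.773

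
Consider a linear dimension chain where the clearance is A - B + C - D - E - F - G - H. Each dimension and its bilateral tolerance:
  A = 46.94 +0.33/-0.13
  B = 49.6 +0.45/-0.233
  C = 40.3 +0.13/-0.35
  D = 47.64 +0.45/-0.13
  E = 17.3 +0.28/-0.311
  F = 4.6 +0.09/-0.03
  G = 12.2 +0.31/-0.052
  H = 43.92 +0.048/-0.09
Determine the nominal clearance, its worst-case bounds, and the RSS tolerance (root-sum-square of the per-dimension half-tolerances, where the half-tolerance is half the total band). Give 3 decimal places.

Stack each dimension's contribution:
  +A: nom +46.940 → Σnom=46.940; wc +0.330/-0.130 → slack +0.330/-0.130; half-tol=0.230, Σhalf²=0.052900
  -B: nom -49.600 → Σnom=-2.660; wc +0.233/-0.450 → slack +0.563/-0.580; half-tol=0.342, Σhalf²=0.169522
  +C: nom +40.300 → Σnom=37.640; wc +0.130/-0.350 → slack +0.693/-0.930; half-tol=0.240, Σhalf²=0.227122
  -D: nom -47.640 → Σnom=-10.000; wc +0.130/-0.450 → slack +0.823/-1.380; half-tol=0.290, Σhalf²=0.311222
  -E: nom -17.300 → Σnom=-27.300; wc +0.311/-0.280 → slack +1.134/-1.660; half-tol=0.295, Σhalf²=0.398543
  -F: nom -4.600 → Σnom=-31.900; wc +0.030/-0.090 → slack +1.164/-1.750; half-tol=0.060, Σhalf²=0.402143
  -G: nom -12.200 → Σnom=-44.100; wc +0.052/-0.310 → slack +1.216/-2.060; half-tol=0.181, Σhalf²=0.434903
  -H: nom -43.920 → Σnom=-88.020; wc +0.090/-0.048 → slack +1.306/-2.108; half-tol=0.069, Σhalf²=0.439665
Nominal = -88.020. Worst-case = [-88.020 - 2.108, -88.020 + 1.306] = [-90.128, -86.714]. RSS = √0.439665 = 0.663.

nominal=-88.020 wc=[-90.128,-86.714] rss=0.663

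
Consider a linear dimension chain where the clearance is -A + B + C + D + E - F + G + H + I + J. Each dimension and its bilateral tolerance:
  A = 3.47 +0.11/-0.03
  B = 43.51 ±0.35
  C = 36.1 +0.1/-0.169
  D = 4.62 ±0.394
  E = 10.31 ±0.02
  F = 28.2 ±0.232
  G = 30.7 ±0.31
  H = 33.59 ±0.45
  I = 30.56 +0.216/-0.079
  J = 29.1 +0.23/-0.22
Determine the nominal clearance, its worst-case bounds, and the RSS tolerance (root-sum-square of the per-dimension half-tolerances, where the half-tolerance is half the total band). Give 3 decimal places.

nominal=186.820 wc=[184.486,189.152] rss=0.852

Stack each dimension's contribution:
  -A: nom -3.470 → Σnom=-3.470; wc +0.030/-0.110 → slack +0.030/-0.110; half-tol=0.070, Σhalf²=0.004900
  +B: nom +43.510 → Σnom=40.040; wc +0.350/-0.350 → slack +0.380/-0.460; half-tol=0.350, Σhalf²=0.127400
  +C: nom +36.100 → Σnom=76.140; wc +0.100/-0.169 → slack +0.480/-0.629; half-tol=0.135, Σhalf²=0.145490
  +D: nom +4.620 → Σnom=80.760; wc +0.394/-0.394 → slack +0.874/-1.023; half-tol=0.394, Σhalf²=0.300726
  +E: nom +10.310 → Σnom=91.070; wc +0.020/-0.020 → slack +0.894/-1.043; half-tol=0.020, Σhalf²=0.301126
  -F: nom -28.200 → Σnom=62.870; wc +0.232/-0.232 → slack +1.126/-1.275; half-tol=0.232, Σhalf²=0.354950
  +G: nom +30.700 → Σnom=93.570; wc +0.310/-0.310 → slack +1.436/-1.585; half-tol=0.310, Σhalf²=0.451050
  +H: nom +33.590 → Σnom=127.160; wc +0.450/-0.450 → slack +1.886/-2.035; half-tol=0.450, Σhalf²=0.653550
  +I: nom +30.560 → Σnom=157.720; wc +0.216/-0.079 → slack +2.102/-2.114; half-tol=0.147, Σhalf²=0.675307
  +J: nom +29.100 → Σnom=186.820; wc +0.230/-0.220 → slack +2.332/-2.334; half-tol=0.225, Σhalf²=0.725932
Nominal = 186.820. Worst-case = [186.820 - 2.334, 186.820 + 2.332] = [184.486, 189.152]. RSS = √0.725932 = 0.852.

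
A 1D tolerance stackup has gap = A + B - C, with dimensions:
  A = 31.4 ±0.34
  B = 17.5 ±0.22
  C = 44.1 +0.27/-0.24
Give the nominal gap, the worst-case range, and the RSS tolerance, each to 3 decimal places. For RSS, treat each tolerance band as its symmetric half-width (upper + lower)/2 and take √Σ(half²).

Stack each dimension's contribution:
  +A: nom +31.400 → Σnom=31.400; wc +0.340/-0.340 → slack +0.340/-0.340; half-tol=0.340, Σhalf²=0.115600
  +B: nom +17.500 → Σnom=48.900; wc +0.220/-0.220 → slack +0.560/-0.560; half-tol=0.220, Σhalf²=0.164000
  -C: nom -44.100 → Σnom=4.800; wc +0.240/-0.270 → slack +0.800/-0.830; half-tol=0.255, Σhalf²=0.229025
Nominal = 4.800. Worst-case = [4.800 - 0.830, 4.800 + 0.800] = [3.970, 5.600]. RSS = √0.229025 = 0.479.

nominal=4.800 wc=[3.970,5.600] rss=0.479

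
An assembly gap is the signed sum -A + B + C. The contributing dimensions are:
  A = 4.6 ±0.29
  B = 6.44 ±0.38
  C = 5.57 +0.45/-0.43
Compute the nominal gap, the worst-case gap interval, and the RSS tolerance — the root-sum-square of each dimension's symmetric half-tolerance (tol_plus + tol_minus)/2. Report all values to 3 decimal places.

Stack each dimension's contribution:
  -A: nom -4.600 → Σnom=-4.600; wc +0.290/-0.290 → slack +0.290/-0.290; half-tol=0.290, Σhalf²=0.084100
  +B: nom +6.440 → Σnom=1.840; wc +0.380/-0.380 → slack +0.670/-0.670; half-tol=0.380, Σhalf²=0.228500
  +C: nom +5.570 → Σnom=7.410; wc +0.450/-0.430 → slack +1.120/-1.100; half-tol=0.440, Σhalf²=0.422100
Nominal = 7.410. Worst-case = [7.410 - 1.100, 7.410 + 1.120] = [6.310, 8.530]. RSS = √0.422100 = 0.650.

nominal=7.410 wc=[6.310,8.530] rss=0.650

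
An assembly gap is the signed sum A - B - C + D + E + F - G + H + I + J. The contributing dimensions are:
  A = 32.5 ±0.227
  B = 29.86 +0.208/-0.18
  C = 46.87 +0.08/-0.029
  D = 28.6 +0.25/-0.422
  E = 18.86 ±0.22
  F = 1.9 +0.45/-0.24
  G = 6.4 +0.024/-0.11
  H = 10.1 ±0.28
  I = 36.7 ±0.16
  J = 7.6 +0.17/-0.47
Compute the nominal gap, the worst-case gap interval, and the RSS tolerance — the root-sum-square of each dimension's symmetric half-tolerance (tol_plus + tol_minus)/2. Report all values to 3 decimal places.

Stack each dimension's contribution:
  +A: nom +32.500 → Σnom=32.500; wc +0.227/-0.227 → slack +0.227/-0.227; half-tol=0.227, Σhalf²=0.051529
  -B: nom -29.860 → Σnom=2.640; wc +0.180/-0.208 → slack +0.407/-0.435; half-tol=0.194, Σhalf²=0.089165
  -C: nom -46.870 → Σnom=-44.230; wc +0.029/-0.080 → slack +0.436/-0.515; half-tol=0.054, Σhalf²=0.092135
  +D: nom +28.600 → Σnom=-15.630; wc +0.250/-0.422 → slack +0.686/-0.937; half-tol=0.336, Σhalf²=0.205031
  +E: nom +18.860 → Σnom=3.230; wc +0.220/-0.220 → slack +0.906/-1.157; half-tol=0.220, Σhalf²=0.253431
  +F: nom +1.900 → Σnom=5.130; wc +0.450/-0.240 → slack +1.356/-1.397; half-tol=0.345, Σhalf²=0.372456
  -G: nom -6.400 → Σnom=-1.270; wc +0.110/-0.024 → slack +1.466/-1.421; half-tol=0.067, Σhalf²=0.376945
  +H: nom +10.100 → Σnom=8.830; wc +0.280/-0.280 → slack +1.746/-1.701; half-tol=0.280, Σhalf²=0.455345
  +I: nom +36.700 → Σnom=45.530; wc +0.160/-0.160 → slack +1.906/-1.861; half-tol=0.160, Σhalf²=0.480945
  +J: nom +7.600 → Σnom=53.130; wc +0.170/-0.470 → slack +2.076/-2.331; half-tol=0.320, Σhalf²=0.583345
Nominal = 53.130. Worst-case = [53.130 - 2.331, 53.130 + 2.076] = [50.799, 55.206]. RSS = √0.583345 = 0.764.

nominal=53.130 wc=[50.799,55.206] rss=0.764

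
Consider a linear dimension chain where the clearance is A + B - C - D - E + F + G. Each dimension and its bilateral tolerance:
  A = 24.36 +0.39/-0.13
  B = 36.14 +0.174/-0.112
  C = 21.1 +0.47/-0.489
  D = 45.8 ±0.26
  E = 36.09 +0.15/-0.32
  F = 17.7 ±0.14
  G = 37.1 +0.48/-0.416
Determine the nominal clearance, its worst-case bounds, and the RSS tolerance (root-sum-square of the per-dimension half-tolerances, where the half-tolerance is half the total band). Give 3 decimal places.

nominal=12.310 wc=[10.632,14.563] rss=0.813

Stack each dimension's contribution:
  +A: nom +24.360 → Σnom=24.360; wc +0.390/-0.130 → slack +0.390/-0.130; half-tol=0.260, Σhalf²=0.067600
  +B: nom +36.140 → Σnom=60.500; wc +0.174/-0.112 → slack +0.564/-0.242; half-tol=0.143, Σhalf²=0.088049
  -C: nom -21.100 → Σnom=39.400; wc +0.489/-0.470 → slack +1.053/-0.712; half-tol=0.479, Σhalf²=0.317969
  -D: nom -45.800 → Σnom=-6.400; wc +0.260/-0.260 → slack +1.313/-0.972; half-tol=0.260, Σhalf²=0.385569
  -E: nom -36.090 → Σnom=-42.490; wc +0.320/-0.150 → slack +1.633/-1.122; half-tol=0.235, Σhalf²=0.440794
  +F: nom +17.700 → Σnom=-24.790; wc +0.140/-0.140 → slack +1.773/-1.262; half-tol=0.140, Σhalf²=0.460394
  +G: nom +37.100 → Σnom=12.310; wc +0.480/-0.416 → slack +2.253/-1.678; half-tol=0.448, Σhalf²=0.661098
Nominal = 12.310. Worst-case = [12.310 - 1.678, 12.310 + 2.253] = [10.632, 14.563]. RSS = √0.661098 = 0.813.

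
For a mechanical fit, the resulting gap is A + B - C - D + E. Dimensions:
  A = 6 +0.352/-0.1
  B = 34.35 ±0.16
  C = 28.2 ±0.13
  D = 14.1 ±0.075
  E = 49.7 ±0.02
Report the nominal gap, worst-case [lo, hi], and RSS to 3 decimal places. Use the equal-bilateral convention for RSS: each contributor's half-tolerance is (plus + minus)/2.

nominal=47.750 wc=[47.265,48.487] rss=0.316

Stack each dimension's contribution:
  +A: nom +6.000 → Σnom=6.000; wc +0.352/-0.100 → slack +0.352/-0.100; half-tol=0.226, Σhalf²=0.051076
  +B: nom +34.350 → Σnom=40.350; wc +0.160/-0.160 → slack +0.512/-0.260; half-tol=0.160, Σhalf²=0.076676
  -C: nom -28.200 → Σnom=12.150; wc +0.130/-0.130 → slack +0.642/-0.390; half-tol=0.130, Σhalf²=0.093576
  -D: nom -14.100 → Σnom=-1.950; wc +0.075/-0.075 → slack +0.717/-0.465; half-tol=0.075, Σhalf²=0.099201
  +E: nom +49.700 → Σnom=47.750; wc +0.020/-0.020 → slack +0.737/-0.485; half-tol=0.020, Σhalf²=0.099601
Nominal = 47.750. Worst-case = [47.750 - 0.485, 47.750 + 0.737] = [47.265, 48.487]. RSS = √0.099601 = 0.316.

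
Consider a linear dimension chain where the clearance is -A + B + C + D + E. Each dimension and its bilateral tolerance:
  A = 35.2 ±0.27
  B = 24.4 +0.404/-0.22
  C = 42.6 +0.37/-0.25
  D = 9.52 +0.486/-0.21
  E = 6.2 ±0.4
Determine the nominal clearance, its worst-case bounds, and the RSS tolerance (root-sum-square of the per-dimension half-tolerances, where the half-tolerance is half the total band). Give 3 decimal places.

Stack each dimension's contribution:
  -A: nom -35.200 → Σnom=-35.200; wc +0.270/-0.270 → slack +0.270/-0.270; half-tol=0.270, Σhalf²=0.072900
  +B: nom +24.400 → Σnom=-10.800; wc +0.404/-0.220 → slack +0.674/-0.490; half-tol=0.312, Σhalf²=0.170244
  +C: nom +42.600 → Σnom=31.800; wc +0.370/-0.250 → slack +1.044/-0.740; half-tol=0.310, Σhalf²=0.266344
  +D: nom +9.520 → Σnom=41.320; wc +0.486/-0.210 → slack +1.530/-0.950; half-tol=0.348, Σhalf²=0.387448
  +E: nom +6.200 → Σnom=47.520; wc +0.400/-0.400 → slack +1.930/-1.350; half-tol=0.400, Σhalf²=0.547448
Nominal = 47.520. Worst-case = [47.520 - 1.350, 47.520 + 1.930] = [46.170, 49.450]. RSS = √0.547448 = 0.740.

nominal=47.520 wc=[46.170,49.450] rss=0.740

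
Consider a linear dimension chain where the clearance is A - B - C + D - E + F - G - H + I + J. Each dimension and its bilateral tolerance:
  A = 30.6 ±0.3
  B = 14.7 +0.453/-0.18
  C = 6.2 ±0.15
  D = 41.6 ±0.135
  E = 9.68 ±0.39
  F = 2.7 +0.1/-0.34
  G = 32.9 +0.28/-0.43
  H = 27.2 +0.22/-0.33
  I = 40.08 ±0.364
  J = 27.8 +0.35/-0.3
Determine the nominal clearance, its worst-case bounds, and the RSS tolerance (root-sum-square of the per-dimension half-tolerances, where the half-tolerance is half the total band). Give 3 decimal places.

Stack each dimension's contribution:
  +A: nom +30.600 → Σnom=30.600; wc +0.300/-0.300 → slack +0.300/-0.300; half-tol=0.300, Σhalf²=0.090000
  -B: nom -14.700 → Σnom=15.900; wc +0.180/-0.453 → slack +0.480/-0.753; half-tol=0.317, Σhalf²=0.190172
  -C: nom -6.200 → Σnom=9.700; wc +0.150/-0.150 → slack +0.630/-0.903; half-tol=0.150, Σhalf²=0.212672
  +D: nom +41.600 → Σnom=51.300; wc +0.135/-0.135 → slack +0.765/-1.038; half-tol=0.135, Σhalf²=0.230897
  -E: nom -9.680 → Σnom=41.620; wc +0.390/-0.390 → slack +1.155/-1.428; half-tol=0.390, Σhalf²=0.382997
  +F: nom +2.700 → Σnom=44.320; wc +0.100/-0.340 → slack +1.255/-1.768; half-tol=0.220, Σhalf²=0.431397
  -G: nom -32.900 → Σnom=11.420; wc +0.430/-0.280 → slack +1.685/-2.048; half-tol=0.355, Σhalf²=0.557422
  -H: nom -27.200 → Σnom=-15.780; wc +0.330/-0.220 → slack +2.015/-2.268; half-tol=0.275, Σhalf²=0.633047
  +I: nom +40.080 → Σnom=24.300; wc +0.364/-0.364 → slack +2.379/-2.632; half-tol=0.364, Σhalf²=0.765543
  +J: nom +27.800 → Σnom=52.100; wc +0.350/-0.300 → slack +2.729/-2.932; half-tol=0.325, Σhalf²=0.871168
Nominal = 52.100. Worst-case = [52.100 - 2.932, 52.100 + 2.729] = [49.168, 54.829]. RSS = √0.871168 = 0.933.

nominal=52.100 wc=[49.168,54.829] rss=0.933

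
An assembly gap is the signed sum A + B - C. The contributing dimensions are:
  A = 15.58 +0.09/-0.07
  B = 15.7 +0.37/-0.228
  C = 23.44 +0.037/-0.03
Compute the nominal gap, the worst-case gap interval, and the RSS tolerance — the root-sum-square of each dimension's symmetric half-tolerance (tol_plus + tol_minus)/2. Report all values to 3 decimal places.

nominal=7.840 wc=[7.505,8.330] rss=0.311

Stack each dimension's contribution:
  +A: nom +15.580 → Σnom=15.580; wc +0.090/-0.070 → slack +0.090/-0.070; half-tol=0.080, Σhalf²=0.006400
  +B: nom +15.700 → Σnom=31.280; wc +0.370/-0.228 → slack +0.460/-0.298; half-tol=0.299, Σhalf²=0.095801
  -C: nom -23.440 → Σnom=7.840; wc +0.030/-0.037 → slack +0.490/-0.335; half-tol=0.034, Σhalf²=0.096923
Nominal = 7.840. Worst-case = [7.840 - 0.335, 7.840 + 0.490] = [7.505, 8.330]. RSS = √0.096923 = 0.311.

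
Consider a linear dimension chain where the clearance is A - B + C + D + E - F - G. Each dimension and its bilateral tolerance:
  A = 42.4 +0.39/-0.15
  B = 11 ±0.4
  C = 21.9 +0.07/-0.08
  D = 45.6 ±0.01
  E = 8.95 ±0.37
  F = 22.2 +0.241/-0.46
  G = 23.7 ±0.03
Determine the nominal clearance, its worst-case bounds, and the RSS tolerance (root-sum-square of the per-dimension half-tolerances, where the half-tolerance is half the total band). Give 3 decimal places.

nominal=61.950 wc=[60.669,63.680] rss=0.707

Stack each dimension's contribution:
  +A: nom +42.400 → Σnom=42.400; wc +0.390/-0.150 → slack +0.390/-0.150; half-tol=0.270, Σhalf²=0.072900
  -B: nom -11.000 → Σnom=31.400; wc +0.400/-0.400 → slack +0.790/-0.550; half-tol=0.400, Σhalf²=0.232900
  +C: nom +21.900 → Σnom=53.300; wc +0.070/-0.080 → slack +0.860/-0.630; half-tol=0.075, Σhalf²=0.238525
  +D: nom +45.600 → Σnom=98.900; wc +0.010/-0.010 → slack +0.870/-0.640; half-tol=0.010, Σhalf²=0.238625
  +E: nom +8.950 → Σnom=107.850; wc +0.370/-0.370 → slack +1.240/-1.010; half-tol=0.370, Σhalf²=0.375525
  -F: nom -22.200 → Σnom=85.650; wc +0.460/-0.241 → slack +1.700/-1.251; half-tol=0.351, Σhalf²=0.498375
  -G: nom -23.700 → Σnom=61.950; wc +0.030/-0.030 → slack +1.730/-1.281; half-tol=0.030, Σhalf²=0.499275
Nominal = 61.950. Worst-case = [61.950 - 1.281, 61.950 + 1.730] = [60.669, 63.680]. RSS = √0.499275 = 0.707.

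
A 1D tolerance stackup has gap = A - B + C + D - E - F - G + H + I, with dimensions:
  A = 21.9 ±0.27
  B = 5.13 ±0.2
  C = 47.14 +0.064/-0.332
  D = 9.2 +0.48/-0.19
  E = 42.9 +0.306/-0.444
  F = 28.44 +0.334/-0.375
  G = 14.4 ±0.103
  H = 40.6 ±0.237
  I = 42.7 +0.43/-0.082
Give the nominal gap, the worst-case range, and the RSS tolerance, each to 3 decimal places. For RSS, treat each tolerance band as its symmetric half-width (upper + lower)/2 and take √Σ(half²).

Stack each dimension's contribution:
  +A: nom +21.900 → Σnom=21.900; wc +0.270/-0.270 → slack +0.270/-0.270; half-tol=0.270, Σhalf²=0.072900
  -B: nom -5.130 → Σnom=16.770; wc +0.200/-0.200 → slack +0.470/-0.470; half-tol=0.200, Σhalf²=0.112900
  +C: nom +47.140 → Σnom=63.910; wc +0.064/-0.332 → slack +0.534/-0.802; half-tol=0.198, Σhalf²=0.152104
  +D: nom +9.200 → Σnom=73.110; wc +0.480/-0.190 → slack +1.014/-0.992; half-tol=0.335, Σhalf²=0.264329
  -E: nom -42.900 → Σnom=30.210; wc +0.444/-0.306 → slack +1.458/-1.298; half-tol=0.375, Σhalf²=0.404954
  -F: nom -28.440 → Σnom=1.770; wc +0.375/-0.334 → slack +1.833/-1.632; half-tol=0.355, Σhalf²=0.530624
  -G: nom -14.400 → Σnom=-12.630; wc +0.103/-0.103 → slack +1.936/-1.735; half-tol=0.103, Σhalf²=0.541233
  +H: nom +40.600 → Σnom=27.970; wc +0.237/-0.237 → slack +2.173/-1.972; half-tol=0.237, Σhalf²=0.597402
  +I: nom +42.700 → Σnom=70.670; wc +0.430/-0.082 → slack +2.603/-2.054; half-tol=0.256, Σhalf²=0.662938
Nominal = 70.670. Worst-case = [70.670 - 2.054, 70.670 + 2.603] = [68.616, 73.273]. RSS = √0.662938 = 0.814.

nominal=70.670 wc=[68.616,73.273] rss=0.814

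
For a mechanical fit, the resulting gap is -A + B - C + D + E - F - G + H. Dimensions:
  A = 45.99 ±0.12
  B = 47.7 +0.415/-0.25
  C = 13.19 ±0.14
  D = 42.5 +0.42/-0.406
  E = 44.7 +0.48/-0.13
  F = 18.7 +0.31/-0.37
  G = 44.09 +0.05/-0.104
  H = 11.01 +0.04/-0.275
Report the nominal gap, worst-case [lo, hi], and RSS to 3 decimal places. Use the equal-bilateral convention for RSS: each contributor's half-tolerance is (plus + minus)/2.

Stack each dimension's contribution:
  -A: nom -45.990 → Σnom=-45.990; wc +0.120/-0.120 → slack +0.120/-0.120; half-tol=0.120, Σhalf²=0.014400
  +B: nom +47.700 → Σnom=1.710; wc +0.415/-0.250 → slack +0.535/-0.370; half-tol=0.333, Σhalf²=0.124956
  -C: nom -13.190 → Σnom=-11.480; wc +0.140/-0.140 → slack +0.675/-0.510; half-tol=0.140, Σhalf²=0.144556
  +D: nom +42.500 → Σnom=31.020; wc +0.420/-0.406 → slack +1.095/-0.916; half-tol=0.413, Σhalf²=0.315125
  +E: nom +44.700 → Σnom=75.720; wc +0.480/-0.130 → slack +1.575/-1.046; half-tol=0.305, Σhalf²=0.408150
  -F: nom -18.700 → Σnom=57.020; wc +0.370/-0.310 → slack +1.945/-1.356; half-tol=0.340, Σhalf²=0.523750
  -G: nom -44.090 → Σnom=12.930; wc +0.104/-0.050 → slack +2.049/-1.406; half-tol=0.077, Σhalf²=0.529679
  +H: nom +11.010 → Σnom=23.940; wc +0.040/-0.275 → slack +2.089/-1.681; half-tol=0.158, Σhalf²=0.554485
Nominal = 23.940. Worst-case = [23.940 - 1.681, 23.940 + 2.089] = [22.259, 26.029]. RSS = √0.554485 = 0.745.

nominal=23.940 wc=[22.259,26.029] rss=0.745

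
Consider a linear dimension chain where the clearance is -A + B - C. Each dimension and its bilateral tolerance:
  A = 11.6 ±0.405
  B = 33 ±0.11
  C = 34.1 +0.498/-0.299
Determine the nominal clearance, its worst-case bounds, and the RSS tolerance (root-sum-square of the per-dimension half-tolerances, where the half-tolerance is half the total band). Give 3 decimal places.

nominal=-12.700 wc=[-13.713,-11.886] rss=0.579

Stack each dimension's contribution:
  -A: nom -11.600 → Σnom=-11.600; wc +0.405/-0.405 → slack +0.405/-0.405; half-tol=0.405, Σhalf²=0.164025
  +B: nom +33.000 → Σnom=21.400; wc +0.110/-0.110 → slack +0.515/-0.515; half-tol=0.110, Σhalf²=0.176125
  -C: nom -34.100 → Σnom=-12.700; wc +0.299/-0.498 → slack +0.814/-1.013; half-tol=0.398, Σhalf²=0.334927
Nominal = -12.700. Worst-case = [-12.700 - 1.013, -12.700 + 0.814] = [-13.713, -11.886]. RSS = √0.334927 = 0.579.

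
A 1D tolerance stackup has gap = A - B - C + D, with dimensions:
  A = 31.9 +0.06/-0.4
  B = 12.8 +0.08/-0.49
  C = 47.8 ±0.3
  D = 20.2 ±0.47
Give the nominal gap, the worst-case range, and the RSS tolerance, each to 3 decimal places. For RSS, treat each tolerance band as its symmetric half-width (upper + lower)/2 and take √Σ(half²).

Stack each dimension's contribution:
  +A: nom +31.900 → Σnom=31.900; wc +0.060/-0.400 → slack +0.060/-0.400; half-tol=0.230, Σhalf²=0.052900
  -B: nom -12.800 → Σnom=19.100; wc +0.490/-0.080 → slack +0.550/-0.480; half-tol=0.285, Σhalf²=0.134125
  -C: nom -47.800 → Σnom=-28.700; wc +0.300/-0.300 → slack +0.850/-0.780; half-tol=0.300, Σhalf²=0.224125
  +D: nom +20.200 → Σnom=-8.500; wc +0.470/-0.470 → slack +1.320/-1.250; half-tol=0.470, Σhalf²=0.445025
Nominal = -8.500. Worst-case = [-8.500 - 1.250, -8.500 + 1.320] = [-9.750, -7.180]. RSS = √0.445025 = 0.667.

nominal=-8.500 wc=[-9.750,-7.180] rss=0.667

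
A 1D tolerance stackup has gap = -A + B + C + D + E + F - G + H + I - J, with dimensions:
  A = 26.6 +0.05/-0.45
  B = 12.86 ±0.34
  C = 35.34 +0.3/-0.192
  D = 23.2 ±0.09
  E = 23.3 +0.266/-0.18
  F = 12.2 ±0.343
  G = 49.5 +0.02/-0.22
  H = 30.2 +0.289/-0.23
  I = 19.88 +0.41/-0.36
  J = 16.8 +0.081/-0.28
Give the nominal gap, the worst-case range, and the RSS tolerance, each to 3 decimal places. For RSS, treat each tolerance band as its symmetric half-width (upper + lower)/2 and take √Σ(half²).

nominal=64.080 wc=[62.194,67.068] rss=0.823

Stack each dimension's contribution:
  -A: nom -26.600 → Σnom=-26.600; wc +0.450/-0.050 → slack +0.450/-0.050; half-tol=0.250, Σhalf²=0.062500
  +B: nom +12.860 → Σnom=-13.740; wc +0.340/-0.340 → slack +0.790/-0.390; half-tol=0.340, Σhalf²=0.178100
  +C: nom +35.340 → Σnom=21.600; wc +0.300/-0.192 → slack +1.090/-0.582; half-tol=0.246, Σhalf²=0.238616
  +D: nom +23.200 → Σnom=44.800; wc +0.090/-0.090 → slack +1.180/-0.672; half-tol=0.090, Σhalf²=0.246716
  +E: nom +23.300 → Σnom=68.100; wc +0.266/-0.180 → slack +1.446/-0.852; half-tol=0.223, Σhalf²=0.296445
  +F: nom +12.200 → Σnom=80.300; wc +0.343/-0.343 → slack +1.789/-1.195; half-tol=0.343, Σhalf²=0.414094
  -G: nom -49.500 → Σnom=30.800; wc +0.220/-0.020 → slack +2.009/-1.215; half-tol=0.120, Σhalf²=0.428494
  +H: nom +30.200 → Σnom=61.000; wc +0.289/-0.230 → slack +2.298/-1.445; half-tol=0.260, Σhalf²=0.495834
  +I: nom +19.880 → Σnom=80.880; wc +0.410/-0.360 → slack +2.708/-1.805; half-tol=0.385, Σhalf²=0.644059
  -J: nom -16.800 → Σnom=64.080; wc +0.280/-0.081 → slack +2.988/-1.886; half-tol=0.181, Σhalf²=0.676640
Nominal = 64.080. Worst-case = [64.080 - 1.886, 64.080 + 2.988] = [62.194, 67.068]. RSS = √0.676640 = 0.823.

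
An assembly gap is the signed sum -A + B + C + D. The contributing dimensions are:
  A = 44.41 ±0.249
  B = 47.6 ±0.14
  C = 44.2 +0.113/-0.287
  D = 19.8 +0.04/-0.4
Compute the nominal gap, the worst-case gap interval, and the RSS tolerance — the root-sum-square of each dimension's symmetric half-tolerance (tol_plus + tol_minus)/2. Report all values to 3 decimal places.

Stack each dimension's contribution:
  -A: nom -44.410 → Σnom=-44.410; wc +0.249/-0.249 → slack +0.249/-0.249; half-tol=0.249, Σhalf²=0.062001
  +B: nom +47.600 → Σnom=3.190; wc +0.140/-0.140 → slack +0.389/-0.389; half-tol=0.140, Σhalf²=0.081601
  +C: nom +44.200 → Σnom=47.390; wc +0.113/-0.287 → slack +0.502/-0.676; half-tol=0.200, Σhalf²=0.121601
  +D: nom +19.800 → Σnom=67.190; wc +0.040/-0.400 → slack +0.542/-1.076; half-tol=0.220, Σhalf²=0.170001
Nominal = 67.190. Worst-case = [67.190 - 1.076, 67.190 + 0.542] = [66.114, 67.732]. RSS = √0.170001 = 0.412.

nominal=67.190 wc=[66.114,67.732] rss=0.412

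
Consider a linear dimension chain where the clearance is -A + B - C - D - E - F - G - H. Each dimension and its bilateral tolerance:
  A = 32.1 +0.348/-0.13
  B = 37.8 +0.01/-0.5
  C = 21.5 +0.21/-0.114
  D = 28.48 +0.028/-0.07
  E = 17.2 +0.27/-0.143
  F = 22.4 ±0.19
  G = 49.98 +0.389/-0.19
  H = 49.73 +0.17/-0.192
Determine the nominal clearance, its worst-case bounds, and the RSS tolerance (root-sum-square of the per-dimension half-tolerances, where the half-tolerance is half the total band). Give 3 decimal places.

nominal=-183.590 wc=[-185.695,-182.551] rss=0.588

Stack each dimension's contribution:
  -A: nom -32.100 → Σnom=-32.100; wc +0.130/-0.348 → slack +0.130/-0.348; half-tol=0.239, Σhalf²=0.057121
  +B: nom +37.800 → Σnom=5.700; wc +0.010/-0.500 → slack +0.140/-0.848; half-tol=0.255, Σhalf²=0.122146
  -C: nom -21.500 → Σnom=-15.800; wc +0.114/-0.210 → slack +0.254/-1.058; half-tol=0.162, Σhalf²=0.148390
  -D: nom -28.480 → Σnom=-44.280; wc +0.070/-0.028 → slack +0.324/-1.086; half-tol=0.049, Σhalf²=0.150791
  -E: nom -17.200 → Σnom=-61.480; wc +0.143/-0.270 → slack +0.467/-1.356; half-tol=0.207, Σhalf²=0.193433
  -F: nom -22.400 → Σnom=-83.880; wc +0.190/-0.190 → slack +0.657/-1.546; half-tol=0.190, Σhalf²=0.229533
  -G: nom -49.980 → Σnom=-133.860; wc +0.190/-0.389 → slack +0.847/-1.935; half-tol=0.289, Σhalf²=0.313343
  -H: nom -49.730 → Σnom=-183.590; wc +0.192/-0.170 → slack +1.039/-2.105; half-tol=0.181, Σhalf²=0.346104
Nominal = -183.590. Worst-case = [-183.590 - 2.105, -183.590 + 1.039] = [-185.695, -182.551]. RSS = √0.346104 = 0.588.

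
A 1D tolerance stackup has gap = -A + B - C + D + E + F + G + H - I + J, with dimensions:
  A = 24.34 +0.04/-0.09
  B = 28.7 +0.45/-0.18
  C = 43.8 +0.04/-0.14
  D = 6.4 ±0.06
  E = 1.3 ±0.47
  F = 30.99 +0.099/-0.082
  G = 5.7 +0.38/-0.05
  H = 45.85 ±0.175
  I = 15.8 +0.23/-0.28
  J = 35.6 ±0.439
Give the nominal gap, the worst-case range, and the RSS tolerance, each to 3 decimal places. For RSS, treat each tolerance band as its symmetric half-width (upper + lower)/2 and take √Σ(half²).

Stack each dimension's contribution:
  -A: nom -24.340 → Σnom=-24.340; wc +0.090/-0.040 → slack +0.090/-0.040; half-tol=0.065, Σhalf²=0.004225
  +B: nom +28.700 → Σnom=4.360; wc +0.450/-0.180 → slack +0.540/-0.220; half-tol=0.315, Σhalf²=0.103450
  -C: nom -43.800 → Σnom=-39.440; wc +0.140/-0.040 → slack +0.680/-0.260; half-tol=0.090, Σhalf²=0.111550
  +D: nom +6.400 → Σnom=-33.040; wc +0.060/-0.060 → slack +0.740/-0.320; half-tol=0.060, Σhalf²=0.115150
  +E: nom +1.300 → Σnom=-31.740; wc +0.470/-0.470 → slack +1.210/-0.790; half-tol=0.470, Σhalf²=0.336050
  +F: nom +30.990 → Σnom=-0.750; wc +0.099/-0.082 → slack +1.309/-0.872; half-tol=0.090, Σhalf²=0.344240
  +G: nom +5.700 → Σnom=4.950; wc +0.380/-0.050 → slack +1.689/-0.922; half-tol=0.215, Σhalf²=0.390465
  +H: nom +45.850 → Σnom=50.800; wc +0.175/-0.175 → slack +1.864/-1.097; half-tol=0.175, Σhalf²=0.421090
  -I: nom -15.800 → Σnom=35.000; wc +0.280/-0.230 → slack +2.144/-1.327; half-tol=0.255, Σhalf²=0.486115
  +J: nom +35.600 → Σnom=70.600; wc +0.439/-0.439 → slack +2.583/-1.766; half-tol=0.439, Σhalf²=0.678836
Nominal = 70.600. Worst-case = [70.600 - 1.766, 70.600 + 2.583] = [68.834, 73.183]. RSS = √0.678836 = 0.824.

nominal=70.600 wc=[68.834,73.183] rss=0.824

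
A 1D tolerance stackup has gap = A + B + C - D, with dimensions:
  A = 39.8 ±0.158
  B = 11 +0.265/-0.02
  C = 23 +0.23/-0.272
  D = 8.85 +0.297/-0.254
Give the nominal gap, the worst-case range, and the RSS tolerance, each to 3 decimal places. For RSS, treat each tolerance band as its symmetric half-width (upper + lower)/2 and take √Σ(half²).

nominal=64.950 wc=[64.203,65.857] rss=0.429

Stack each dimension's contribution:
  +A: nom +39.800 → Σnom=39.800; wc +0.158/-0.158 → slack +0.158/-0.158; half-tol=0.158, Σhalf²=0.024964
  +B: nom +11.000 → Σnom=50.800; wc +0.265/-0.020 → slack +0.423/-0.178; half-tol=0.143, Σhalf²=0.045270
  +C: nom +23.000 → Σnom=73.800; wc +0.230/-0.272 → slack +0.653/-0.450; half-tol=0.251, Σhalf²=0.108271
  -D: nom -8.850 → Σnom=64.950; wc +0.254/-0.297 → slack +0.907/-0.747; half-tol=0.275, Σhalf²=0.184171
Nominal = 64.950. Worst-case = [64.950 - 0.747, 64.950 + 0.907] = [64.203, 65.857]. RSS = √0.184171 = 0.429.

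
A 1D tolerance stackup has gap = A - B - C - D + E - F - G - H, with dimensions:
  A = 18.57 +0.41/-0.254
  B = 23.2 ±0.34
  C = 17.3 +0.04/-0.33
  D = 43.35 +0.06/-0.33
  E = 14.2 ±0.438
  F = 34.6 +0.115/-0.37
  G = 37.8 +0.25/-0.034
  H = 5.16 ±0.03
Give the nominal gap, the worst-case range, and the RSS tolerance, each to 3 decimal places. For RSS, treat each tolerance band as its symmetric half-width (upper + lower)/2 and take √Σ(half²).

nominal=-128.640 wc=[-130.167,-126.358] rss=0.755

Stack each dimension's contribution:
  +A: nom +18.570 → Σnom=18.570; wc +0.410/-0.254 → slack +0.410/-0.254; half-tol=0.332, Σhalf²=0.110224
  -B: nom -23.200 → Σnom=-4.630; wc +0.340/-0.340 → slack +0.750/-0.594; half-tol=0.340, Σhalf²=0.225824
  -C: nom -17.300 → Σnom=-21.930; wc +0.330/-0.040 → slack +1.080/-0.634; half-tol=0.185, Σhalf²=0.260049
  -D: nom -43.350 → Σnom=-65.280; wc +0.330/-0.060 → slack +1.410/-0.694; half-tol=0.195, Σhalf²=0.298074
  +E: nom +14.200 → Σnom=-51.080; wc +0.438/-0.438 → slack +1.848/-1.132; half-tol=0.438, Σhalf²=0.489918
  -F: nom -34.600 → Σnom=-85.680; wc +0.370/-0.115 → slack +2.218/-1.247; half-tol=0.242, Σhalf²=0.548724
  -G: nom -37.800 → Σnom=-123.480; wc +0.034/-0.250 → slack +2.252/-1.497; half-tol=0.142, Σhalf²=0.568888
  -H: nom -5.160 → Σnom=-128.640; wc +0.030/-0.030 → slack +2.282/-1.527; half-tol=0.030, Σhalf²=0.569788
Nominal = -128.640. Worst-case = [-128.640 - 1.527, -128.640 + 2.282] = [-130.167, -126.358]. RSS = √0.569788 = 0.755.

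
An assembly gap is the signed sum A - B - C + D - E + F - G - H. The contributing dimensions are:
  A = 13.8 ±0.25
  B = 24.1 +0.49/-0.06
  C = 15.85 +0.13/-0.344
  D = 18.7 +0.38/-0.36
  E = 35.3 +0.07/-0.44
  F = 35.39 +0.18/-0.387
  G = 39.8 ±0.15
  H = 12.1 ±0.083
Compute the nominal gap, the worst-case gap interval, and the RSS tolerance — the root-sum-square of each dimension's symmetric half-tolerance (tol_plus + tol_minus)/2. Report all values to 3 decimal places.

Stack each dimension's contribution:
  +A: nom +13.800 → Σnom=13.800; wc +0.250/-0.250 → slack +0.250/-0.250; half-tol=0.250, Σhalf²=0.062500
  -B: nom -24.100 → Σnom=-10.300; wc +0.060/-0.490 → slack +0.310/-0.740; half-tol=0.275, Σhalf²=0.138125
  -C: nom -15.850 → Σnom=-26.150; wc +0.344/-0.130 → slack +0.654/-0.870; half-tol=0.237, Σhalf²=0.194294
  +D: nom +18.700 → Σnom=-7.450; wc +0.380/-0.360 → slack +1.034/-1.230; half-tol=0.370, Σhalf²=0.331194
  -E: nom -35.300 → Σnom=-42.750; wc +0.440/-0.070 → slack +1.474/-1.300; half-tol=0.255, Σhalf²=0.396219
  +F: nom +35.390 → Σnom=-7.360; wc +0.180/-0.387 → slack +1.654/-1.687; half-tol=0.283, Σhalf²=0.476591
  -G: nom -39.800 → Σnom=-47.160; wc +0.150/-0.150 → slack +1.804/-1.837; half-tol=0.150, Σhalf²=0.499091
  -H: nom -12.100 → Σnom=-59.260; wc +0.083/-0.083 → slack +1.887/-1.920; half-tol=0.083, Σhalf²=0.505980
Nominal = -59.260. Worst-case = [-59.260 - 1.920, -59.260 + 1.887] = [-61.180, -57.373]. RSS = √0.505980 = 0.711.

nominal=-59.260 wc=[-61.180,-57.373] rss=0.711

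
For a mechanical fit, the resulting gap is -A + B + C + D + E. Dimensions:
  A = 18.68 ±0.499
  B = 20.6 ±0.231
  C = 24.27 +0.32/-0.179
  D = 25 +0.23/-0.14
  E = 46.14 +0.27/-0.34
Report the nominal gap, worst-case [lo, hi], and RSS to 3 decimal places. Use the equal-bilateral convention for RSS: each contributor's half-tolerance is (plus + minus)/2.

Stack each dimension's contribution:
  -A: nom -18.680 → Σnom=-18.680; wc +0.499/-0.499 → slack +0.499/-0.499; half-tol=0.499, Σhalf²=0.249001
  +B: nom +20.600 → Σnom=1.920; wc +0.231/-0.231 → slack +0.730/-0.730; half-tol=0.231, Σhalf²=0.302362
  +C: nom +24.270 → Σnom=26.190; wc +0.320/-0.179 → slack +1.050/-0.909; half-tol=0.249, Σhalf²=0.364612
  +D: nom +25.000 → Σnom=51.190; wc +0.230/-0.140 → slack +1.280/-1.049; half-tol=0.185, Σhalf²=0.398837
  +E: nom +46.140 → Σnom=97.330; wc +0.270/-0.340 → slack +1.550/-1.389; half-tol=0.305, Σhalf²=0.491862
Nominal = 97.330. Worst-case = [97.330 - 1.389, 97.330 + 1.550] = [95.941, 98.880]. RSS = √0.491862 = 0.701.

nominal=97.330 wc=[95.941,98.880] rss=0.701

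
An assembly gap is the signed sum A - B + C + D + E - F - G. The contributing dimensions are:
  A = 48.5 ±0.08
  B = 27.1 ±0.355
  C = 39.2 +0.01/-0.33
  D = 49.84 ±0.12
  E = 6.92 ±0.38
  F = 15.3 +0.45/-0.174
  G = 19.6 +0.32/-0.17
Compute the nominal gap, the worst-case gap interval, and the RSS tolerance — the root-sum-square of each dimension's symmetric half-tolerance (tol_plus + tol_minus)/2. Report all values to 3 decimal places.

nominal=82.460 wc=[80.425,83.749] rss=0.691

Stack each dimension's contribution:
  +A: nom +48.500 → Σnom=48.500; wc +0.080/-0.080 → slack +0.080/-0.080; half-tol=0.080, Σhalf²=0.006400
  -B: nom -27.100 → Σnom=21.400; wc +0.355/-0.355 → slack +0.435/-0.435; half-tol=0.355, Σhalf²=0.132425
  +C: nom +39.200 → Σnom=60.600; wc +0.010/-0.330 → slack +0.445/-0.765; half-tol=0.170, Σhalf²=0.161325
  +D: nom +49.840 → Σnom=110.440; wc +0.120/-0.120 → slack +0.565/-0.885; half-tol=0.120, Σhalf²=0.175725
  +E: nom +6.920 → Σnom=117.360; wc +0.380/-0.380 → slack +0.945/-1.265; half-tol=0.380, Σhalf²=0.320125
  -F: nom -15.300 → Σnom=102.060; wc +0.174/-0.450 → slack +1.119/-1.715; half-tol=0.312, Σhalf²=0.417469
  -G: nom -19.600 → Σnom=82.460; wc +0.170/-0.320 → slack +1.289/-2.035; half-tol=0.245, Σhalf²=0.477494
Nominal = 82.460. Worst-case = [82.460 - 2.035, 82.460 + 1.289] = [80.425, 83.749]. RSS = √0.477494 = 0.691.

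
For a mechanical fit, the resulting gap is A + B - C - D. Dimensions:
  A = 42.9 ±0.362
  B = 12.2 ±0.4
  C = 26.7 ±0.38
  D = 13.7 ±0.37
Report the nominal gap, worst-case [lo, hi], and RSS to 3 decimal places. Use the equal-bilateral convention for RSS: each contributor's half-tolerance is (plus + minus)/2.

Stack each dimension's contribution:
  +A: nom +42.900 → Σnom=42.900; wc +0.362/-0.362 → slack +0.362/-0.362; half-tol=0.362, Σhalf²=0.131044
  +B: nom +12.200 → Σnom=55.100; wc +0.400/-0.400 → slack +0.762/-0.762; half-tol=0.400, Σhalf²=0.291044
  -C: nom -26.700 → Σnom=28.400; wc +0.380/-0.380 → slack +1.142/-1.142; half-tol=0.380, Σhalf²=0.435444
  -D: nom -13.700 → Σnom=14.700; wc +0.370/-0.370 → slack +1.512/-1.512; half-tol=0.370, Σhalf²=0.572344
Nominal = 14.700. Worst-case = [14.700 - 1.512, 14.700 + 1.512] = [13.188, 16.212]. RSS = √0.572344 = 0.757.

nominal=14.700 wc=[13.188,16.212] rss=0.757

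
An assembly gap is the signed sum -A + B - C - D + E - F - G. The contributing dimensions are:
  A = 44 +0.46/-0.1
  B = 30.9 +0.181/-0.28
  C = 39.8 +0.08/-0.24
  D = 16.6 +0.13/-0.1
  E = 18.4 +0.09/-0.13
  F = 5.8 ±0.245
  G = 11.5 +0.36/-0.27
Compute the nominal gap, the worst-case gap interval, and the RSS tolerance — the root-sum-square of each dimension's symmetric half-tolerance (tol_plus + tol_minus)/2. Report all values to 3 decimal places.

Stack each dimension's contribution:
  -A: nom -44.000 → Σnom=-44.000; wc +0.100/-0.460 → slack +0.100/-0.460; half-tol=0.280, Σhalf²=0.078400
  +B: nom +30.900 → Σnom=-13.100; wc +0.181/-0.280 → slack +0.281/-0.740; half-tol=0.231, Σhalf²=0.131530
  -C: nom -39.800 → Σnom=-52.900; wc +0.240/-0.080 → slack +0.521/-0.820; half-tol=0.160, Σhalf²=0.157130
  -D: nom -16.600 → Σnom=-69.500; wc +0.100/-0.130 → slack +0.621/-0.950; half-tol=0.115, Σhalf²=0.170355
  +E: nom +18.400 → Σnom=-51.100; wc +0.090/-0.130 → slack +0.711/-1.080; half-tol=0.110, Σhalf²=0.182455
  -F: nom -5.800 → Σnom=-56.900; wc +0.245/-0.245 → slack +0.956/-1.325; half-tol=0.245, Σhalf²=0.242480
  -G: nom -11.500 → Σnom=-68.400; wc +0.270/-0.360 → slack +1.226/-1.685; half-tol=0.315, Σhalf²=0.341705
Nominal = -68.400. Worst-case = [-68.400 - 1.685, -68.400 + 1.226] = [-70.085, -67.174]. RSS = √0.341705 = 0.585.

nominal=-68.400 wc=[-70.085,-67.174] rss=0.585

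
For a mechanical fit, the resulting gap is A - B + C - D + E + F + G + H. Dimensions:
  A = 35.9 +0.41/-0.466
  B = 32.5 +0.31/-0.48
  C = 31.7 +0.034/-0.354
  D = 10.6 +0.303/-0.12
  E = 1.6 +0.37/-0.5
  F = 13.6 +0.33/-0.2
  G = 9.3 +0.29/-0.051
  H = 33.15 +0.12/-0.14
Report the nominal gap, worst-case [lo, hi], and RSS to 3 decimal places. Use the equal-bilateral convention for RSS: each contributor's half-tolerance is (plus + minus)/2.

Stack each dimension's contribution:
  +A: nom +35.900 → Σnom=35.900; wc +0.410/-0.466 → slack +0.410/-0.466; half-tol=0.438, Σhalf²=0.191844
  -B: nom -32.500 → Σnom=3.400; wc +0.480/-0.310 → slack +0.890/-0.776; half-tol=0.395, Σhalf²=0.347869
  +C: nom +31.700 → Σnom=35.100; wc +0.034/-0.354 → slack +0.924/-1.130; half-tol=0.194, Σhalf²=0.385505
  -D: nom -10.600 → Σnom=24.500; wc +0.120/-0.303 → slack +1.044/-1.433; half-tol=0.211, Σhalf²=0.430237
  +E: nom +1.600 → Σnom=26.100; wc +0.370/-0.500 → slack +1.414/-1.933; half-tol=0.435, Σhalf²=0.619462
  +F: nom +13.600 → Σnom=39.700; wc +0.330/-0.200 → slack +1.744/-2.133; half-tol=0.265, Σhalf²=0.689687
  +G: nom +9.300 → Σnom=49.000; wc +0.290/-0.051 → slack +2.034/-2.184; half-tol=0.170, Σhalf²=0.718757
  +H: nom +33.150 → Σnom=82.150; wc +0.120/-0.140 → slack +2.154/-2.324; half-tol=0.130, Σhalf²=0.735657
Nominal = 82.150. Worst-case = [82.150 - 2.324, 82.150 + 2.154] = [79.826, 84.304]. RSS = √0.735657 = 0.858.

nominal=82.150 wc=[79.826,84.304] rss=0.858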